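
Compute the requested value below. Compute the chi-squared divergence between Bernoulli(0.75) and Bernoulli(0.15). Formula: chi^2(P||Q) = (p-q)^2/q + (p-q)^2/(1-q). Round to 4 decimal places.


Chi-squared divergence between Bernoulli distributions:
chi^2 = (p-q)^2/q + (p-q)^2/(1-q).
p = 0.75, q = 0.15, p-q = 0.6.
(p-q)^2 = 0.36.
term1 = 0.36/0.15 = 2.4.
term2 = 0.36/0.85 = 0.423529.
chi^2 = 2.4 + 0.423529 = 2.8235

2.8235


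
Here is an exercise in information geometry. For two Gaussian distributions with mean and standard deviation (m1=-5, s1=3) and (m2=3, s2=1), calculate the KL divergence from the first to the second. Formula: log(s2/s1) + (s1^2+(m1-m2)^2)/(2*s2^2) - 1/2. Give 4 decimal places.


KL divergence between normal distributions:
KL = log(s2/s1) + (s1^2 + (m1-m2)^2)/(2*s2^2) - 1/2.
log(1/3) = -1.098612.
(3^2 + (-5-3)^2)/(2*1^2) = (9 + 64)/2 = 36.5.
KL = -1.098612 + 36.5 - 0.5 = 34.9014

34.9014


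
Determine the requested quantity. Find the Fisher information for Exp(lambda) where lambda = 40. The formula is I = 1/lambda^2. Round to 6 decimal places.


Fisher information for exponential: I(lambda) = 1/lambda^2.
lambda = 40, lambda^2 = 1600.
I = 1/1600 = 0.000625

0.000625


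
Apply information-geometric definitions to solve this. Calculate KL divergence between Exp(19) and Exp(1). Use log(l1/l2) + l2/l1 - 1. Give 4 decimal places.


KL divergence for exponential family:
KL = log(l1/l2) + l2/l1 - 1.
log(19/1) = 2.944439.
1/19 = 0.052632.
KL = 2.944439 + 0.052632 - 1 = 1.9971

1.9971


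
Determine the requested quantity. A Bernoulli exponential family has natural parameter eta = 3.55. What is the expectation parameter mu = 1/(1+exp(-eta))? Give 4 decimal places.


Dual coordinate (expectation parameter) for Bernoulli:
mu = 1/(1+exp(-eta)).
eta = 3.55.
exp(-eta) = exp(-3.55) = 0.028725.
mu = 1/(1+0.028725) = 0.9721

0.9721


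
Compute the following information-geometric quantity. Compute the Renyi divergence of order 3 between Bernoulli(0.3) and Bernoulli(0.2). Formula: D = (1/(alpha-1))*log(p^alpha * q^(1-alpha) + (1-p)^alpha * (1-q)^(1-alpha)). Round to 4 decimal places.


Renyi divergence of order alpha between Bernoulli distributions:
D = (1/(alpha-1))*log(p^alpha * q^(1-alpha) + (1-p)^alpha * (1-q)^(1-alpha)).
alpha = 3, p = 0.3, q = 0.2.
p^alpha * q^(1-alpha) = 0.3^3 * 0.2^-2 = 0.675.
(1-p)^alpha * (1-q)^(1-alpha) = 0.7^3 * 0.8^-2 = 0.535937.
sum = 0.675 + 0.535937 = 1.210937.
D = (1/2)*log(1.210937) = 0.0957

0.0957


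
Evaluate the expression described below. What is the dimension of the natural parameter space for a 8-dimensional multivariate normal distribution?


Exponential family dimension calculation:
For 8-dim MVN: mean has 8 params, covariance has 8*9/2 = 36 unique entries.
Total dim = 8 + 36 = 44.

44


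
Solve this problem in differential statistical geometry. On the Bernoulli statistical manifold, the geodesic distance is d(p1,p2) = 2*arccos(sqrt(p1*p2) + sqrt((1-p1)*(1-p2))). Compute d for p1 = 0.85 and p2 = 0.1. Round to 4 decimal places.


Geodesic distance on Bernoulli manifold:
d(p1,p2) = 2*arccos(sqrt(p1*p2) + sqrt((1-p1)*(1-p2))).
sqrt(p1*p2) = sqrt(0.85*0.1) = 0.291548.
sqrt((1-p1)*(1-p2)) = sqrt(0.15*0.9) = 0.367423.
arg = 0.291548 + 0.367423 = 0.658971.
d = 2*arccos(0.658971) = 1.7027

1.7027


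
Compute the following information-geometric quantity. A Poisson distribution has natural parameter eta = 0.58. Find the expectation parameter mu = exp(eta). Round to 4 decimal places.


Expectation parameter for Poisson exponential family:
mu = exp(eta).
eta = 0.58.
mu = exp(0.58) = 1.7860

1.7860


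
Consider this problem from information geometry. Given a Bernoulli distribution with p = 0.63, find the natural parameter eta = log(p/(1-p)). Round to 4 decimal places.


Natural parameter for Bernoulli: eta = log(p/(1-p)).
p = 0.63, 1-p = 0.37.
p/(1-p) = 1.702703.
eta = log(1.702703) = 0.5322

0.5322


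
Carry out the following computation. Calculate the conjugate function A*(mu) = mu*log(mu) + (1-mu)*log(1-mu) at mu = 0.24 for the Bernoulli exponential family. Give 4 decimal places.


Legendre transform for Bernoulli:
A*(mu) = mu*log(mu) + (1-mu)*log(1-mu).
mu = 0.24, 1-mu = 0.76.
mu*log(mu) = 0.24*log(0.24) = -0.342508.
(1-mu)*log(1-mu) = 0.76*log(0.76) = -0.208572.
A* = -0.342508 + -0.208572 = -0.5511

-0.5511


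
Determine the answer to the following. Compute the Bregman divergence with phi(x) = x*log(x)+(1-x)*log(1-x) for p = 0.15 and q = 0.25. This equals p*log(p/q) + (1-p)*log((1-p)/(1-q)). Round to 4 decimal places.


Bregman divergence with negative entropy generator:
D = p*log(p/q) + (1-p)*log((1-p)/(1-q)).
p = 0.15, q = 0.25.
p*log(p/q) = 0.15*log(0.15/0.25) = -0.076624.
(1-p)*log((1-p)/(1-q)) = 0.85*log(0.85/0.75) = 0.106389.
D = -0.076624 + 0.106389 = 0.0298

0.0298


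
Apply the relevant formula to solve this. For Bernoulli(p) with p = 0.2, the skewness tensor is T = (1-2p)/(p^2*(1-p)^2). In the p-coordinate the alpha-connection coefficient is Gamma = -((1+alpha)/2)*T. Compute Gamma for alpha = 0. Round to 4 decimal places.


Skewness (Amari-Chentsov) tensor: T = (1-2p)/(p^2*(1-p)^2).
p = 0.2, 1-2p = 0.6, p^2 = 0.04, (1-p)^2 = 0.64.
T = 0.6/(0.04 * 0.64) = 23.4375.
In the p-coordinate, Gamma^(alpha) = Gamma^(0) - (alpha/2)*T with Gamma^(0) = (1/2)*g'(p) = -T/2,
so Gamma^(alpha) = -((1+alpha)/2)*T.
alpha = 0, -(1+alpha)/2 = -0.5.
Gamma = -0.5 * 23.4375 = -11.7187

-11.7187


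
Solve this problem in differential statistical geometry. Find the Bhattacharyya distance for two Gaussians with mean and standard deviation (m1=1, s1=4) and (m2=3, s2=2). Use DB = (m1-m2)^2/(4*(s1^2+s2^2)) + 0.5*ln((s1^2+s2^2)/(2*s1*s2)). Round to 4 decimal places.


Bhattacharyya distance between two Gaussians:
DB = (m1-m2)^2/(4*(s1^2+s2^2)) + (1/2)*ln((s1^2+s2^2)/(2*s1*s2)).
(m1-m2)^2 = (-2)^2 = 4.
s1^2+s2^2 = 16 + 4 = 20.
term1 = 4/80 = 0.05.
term2 = 0.5*ln(20/16.0) = 0.111572.
DB = 0.05 + 0.111572 = 0.1616

0.1616


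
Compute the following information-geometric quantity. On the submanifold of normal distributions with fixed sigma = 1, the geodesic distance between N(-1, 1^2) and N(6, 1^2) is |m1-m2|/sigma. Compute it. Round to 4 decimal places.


On the fixed-variance normal subfamily, geodesic distance = |m1-m2|/sigma.
|-1 - 6| = 7.
sigma = 1.
d = 7/1 = 7.0000

7.0000


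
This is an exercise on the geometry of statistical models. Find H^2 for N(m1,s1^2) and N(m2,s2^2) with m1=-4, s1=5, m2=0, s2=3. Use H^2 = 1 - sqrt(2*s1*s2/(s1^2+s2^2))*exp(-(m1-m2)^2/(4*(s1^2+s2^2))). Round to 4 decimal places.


Squared Hellinger distance for Gaussians:
H^2 = 1 - sqrt(2*s1*s2/(s1^2+s2^2)) * exp(-(m1-m2)^2/(4*(s1^2+s2^2))).
s1^2 = 25, s2^2 = 9, s1^2+s2^2 = 34.
sqrt(2*5*3/(34)) = 0.939336.
(m1-m2)^2 = (-4)^2 = 16.
exp(-16/(4*34)) = exp(-0.117647) = 0.88901.
H^2 = 1 - 0.939336*0.88901 = 0.1649

0.1649


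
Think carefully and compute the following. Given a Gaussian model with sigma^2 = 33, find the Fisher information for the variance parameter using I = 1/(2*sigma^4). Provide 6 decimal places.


Fisher information for variance: I(sigma^2) = 1/(2*sigma^4).
sigma^2 = 33, so sigma^4 = 1089.
I = 1/(2*1089) = 1/2178 = 0.000459

0.000459


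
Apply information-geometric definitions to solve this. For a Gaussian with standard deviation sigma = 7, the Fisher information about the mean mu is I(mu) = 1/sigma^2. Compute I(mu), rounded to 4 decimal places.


The Fisher information for the mean of a normal distribution is I(mu) = 1/sigma^2.
sigma = 7, so sigma^2 = 49.
I(mu) = 1/49 = 0.0204

0.0204


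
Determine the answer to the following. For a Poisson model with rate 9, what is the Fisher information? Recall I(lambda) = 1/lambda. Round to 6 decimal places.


Fisher information for Poisson: I(lambda) = 1/lambda.
lambda = 9.
I(lambda) = 1/9 = 0.111111

0.111111


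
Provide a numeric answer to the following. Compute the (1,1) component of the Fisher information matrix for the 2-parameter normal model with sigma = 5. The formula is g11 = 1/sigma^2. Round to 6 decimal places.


For the 2-parameter normal family, the Fisher metric has:
  g11 = 1/sigma^2, g22 = 2/sigma^2.
sigma = 5, sigma^2 = 25.
g11 = 0.040000

0.040000


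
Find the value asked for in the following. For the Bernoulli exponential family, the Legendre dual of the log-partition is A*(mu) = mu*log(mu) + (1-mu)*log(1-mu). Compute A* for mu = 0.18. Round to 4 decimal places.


Legendre transform for Bernoulli:
A*(mu) = mu*log(mu) + (1-mu)*log(1-mu).
mu = 0.18, 1-mu = 0.82.
mu*log(mu) = 0.18*log(0.18) = -0.308664.
(1-mu)*log(1-mu) = 0.82*log(0.82) = -0.16273.
A* = -0.308664 + -0.16273 = -0.4714

-0.4714


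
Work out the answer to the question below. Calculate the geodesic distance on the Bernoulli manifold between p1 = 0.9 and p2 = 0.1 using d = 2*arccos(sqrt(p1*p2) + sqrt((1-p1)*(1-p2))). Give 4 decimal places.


Geodesic distance on Bernoulli manifold:
d(p1,p2) = 2*arccos(sqrt(p1*p2) + sqrt((1-p1)*(1-p2))).
sqrt(p1*p2) = sqrt(0.9*0.1) = 0.3.
sqrt((1-p1)*(1-p2)) = sqrt(0.1*0.9) = 0.3.
arg = 0.3 + 0.3 = 0.6.
d = 2*arccos(0.6) = 1.8546

1.8546


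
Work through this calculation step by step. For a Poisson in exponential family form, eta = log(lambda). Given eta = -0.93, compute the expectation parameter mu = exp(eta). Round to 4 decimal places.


Expectation parameter for Poisson exponential family:
mu = exp(eta).
eta = -0.93.
mu = exp(-0.93) = 0.3946

0.3946


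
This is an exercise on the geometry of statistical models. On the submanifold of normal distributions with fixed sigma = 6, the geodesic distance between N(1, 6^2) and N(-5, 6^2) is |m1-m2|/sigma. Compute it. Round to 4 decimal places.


On the fixed-variance normal subfamily, geodesic distance = |m1-m2|/sigma.
|1 - -5| = 6.
sigma = 6.
d = 6/6 = 1.0000

1.0000


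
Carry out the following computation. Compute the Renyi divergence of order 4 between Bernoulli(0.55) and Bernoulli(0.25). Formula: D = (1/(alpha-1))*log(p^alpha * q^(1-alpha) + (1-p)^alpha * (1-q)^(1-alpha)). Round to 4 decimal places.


Renyi divergence of order alpha between Bernoulli distributions:
D = (1/(alpha-1))*log(p^alpha * q^(1-alpha) + (1-p)^alpha * (1-q)^(1-alpha)).
alpha = 4, p = 0.55, q = 0.25.
p^alpha * q^(1-alpha) = 0.55^4 * 0.25^-3 = 5.8564.
(1-p)^alpha * (1-q)^(1-alpha) = 0.45^4 * 0.75^-3 = 0.0972.
sum = 5.8564 + 0.0972 = 5.9536.
D = (1/3)*log(5.9536) = 0.5947

0.5947


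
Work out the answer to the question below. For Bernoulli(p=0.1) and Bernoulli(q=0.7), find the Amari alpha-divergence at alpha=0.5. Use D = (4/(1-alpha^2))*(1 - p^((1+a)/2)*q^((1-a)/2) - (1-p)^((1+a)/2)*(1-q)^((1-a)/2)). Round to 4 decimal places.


Amari alpha-divergence:
D = (4/(1-alpha^2))*(1 - p^((1+a)/2)*q^((1-a)/2) - (1-p)^((1+a)/2)*(1-q)^((1-a)/2)).
alpha = 0.5, p = 0.1, q = 0.7.
e1 = (1+alpha)/2 = 0.75, e2 = (1-alpha)/2 = 0.25.
t1 = p^e1 * q^e2 = 0.1^0.75 * 0.7^0.25 = 0.162658.
t2 = (1-p)^e1 * (1-q)^e2 = 0.9^0.75 * 0.3^0.25 = 0.683852.
4/(1-alpha^2) = 5.333333.
D = 5.333333*(1 - 0.162658 - 0.683852) = 0.8186

0.8186


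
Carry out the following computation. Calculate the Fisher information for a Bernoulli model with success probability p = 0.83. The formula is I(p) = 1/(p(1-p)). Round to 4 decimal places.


For Bernoulli(p), Fisher information is I(p) = 1/(p*(1-p)).
p = 0.83, 1-p = 0.17.
p*(1-p) = 0.1411.
I(p) = 1/0.1411 = 7.0872

7.0872


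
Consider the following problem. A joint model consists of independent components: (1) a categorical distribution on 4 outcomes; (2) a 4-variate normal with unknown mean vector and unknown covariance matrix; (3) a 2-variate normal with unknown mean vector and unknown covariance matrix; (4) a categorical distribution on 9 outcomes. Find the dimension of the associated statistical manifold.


The dimension of a statistical manifold equals the number of free
(independent) real parameters of the model. For a product of independent
blocks the parameter counts add.
- categorical on 4 outcomes (probabilities sum to 1): 4-1 = 3.
- 4-variate normal: 4 (mean) + 4*5/2 = 10 (symmetric covariance) = 14.
- 2-variate normal: 2 (mean) + 2*3/2 = 3 (symmetric covariance) = 5.
- categorical on 9 outcomes (probabilities sum to 1): 9-1 = 8.
Total = 3 + 14 + 5 + 8 = 30.
Dimension = 30

30


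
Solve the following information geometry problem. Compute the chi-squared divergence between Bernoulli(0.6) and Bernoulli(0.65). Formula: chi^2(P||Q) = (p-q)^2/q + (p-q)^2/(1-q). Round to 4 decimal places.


Chi-squared divergence between Bernoulli distributions:
chi^2 = (p-q)^2/q + (p-q)^2/(1-q).
p = 0.6, q = 0.65, p-q = -0.05.
(p-q)^2 = 0.0025.
term1 = 0.0025/0.65 = 0.003846.
term2 = 0.0025/0.35 = 0.007143.
chi^2 = 0.003846 + 0.007143 = 0.0110

0.0110


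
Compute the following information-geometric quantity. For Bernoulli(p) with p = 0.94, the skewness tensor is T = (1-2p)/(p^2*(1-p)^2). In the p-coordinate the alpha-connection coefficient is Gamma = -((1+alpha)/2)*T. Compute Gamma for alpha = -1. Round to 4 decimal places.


Skewness (Amari-Chentsov) tensor: T = (1-2p)/(p^2*(1-p)^2).
p = 0.94, 1-2p = -0.88, p^2 = 0.8836, (1-p)^2 = 0.0036.
T = -0.88/(0.8836 * 0.0036) = -276.646044.
In the p-coordinate, Gamma^(alpha) = Gamma^(0) - (alpha/2)*T with Gamma^(0) = (1/2)*g'(p) = -T/2,
so Gamma^(alpha) = -((1+alpha)/2)*T.
alpha = -1, -(1+alpha)/2 = 0.0.
Gamma = 0.0 * -276.646044 = 0.0000

0.0000


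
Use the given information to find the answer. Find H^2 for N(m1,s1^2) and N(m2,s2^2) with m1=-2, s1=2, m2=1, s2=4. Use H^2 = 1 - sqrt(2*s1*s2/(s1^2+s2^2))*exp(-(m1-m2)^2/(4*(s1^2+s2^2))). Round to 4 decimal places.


Squared Hellinger distance for Gaussians:
H^2 = 1 - sqrt(2*s1*s2/(s1^2+s2^2)) * exp(-(m1-m2)^2/(4*(s1^2+s2^2))).
s1^2 = 4, s2^2 = 16, s1^2+s2^2 = 20.
sqrt(2*2*4/(20)) = 0.894427.
(m1-m2)^2 = (-3)^2 = 9.
exp(-9/(4*20)) = exp(-0.1125) = 0.893597.
H^2 = 1 - 0.894427*0.893597 = 0.2007

0.2007


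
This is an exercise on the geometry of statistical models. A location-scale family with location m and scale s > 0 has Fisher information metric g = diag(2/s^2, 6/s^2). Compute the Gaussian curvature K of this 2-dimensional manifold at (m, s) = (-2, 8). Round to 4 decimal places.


The metric has the form g = (A dm^2 + B ds^2)/s^2 with A = 2, B = 6.
Substitute u = sqrt(A/B)*m: g = B*(du^2 + ds^2)/s^2, i.e. B times the
Poincare upper half-plane metric, which has constant Gaussian curvature -1.
Scaling a 2D metric by a constant c divides the Gaussian curvature by c,
so K = -1/B = -1/(6) = -0.1667 everywhere (the point (m, s) = (-2, 8) is irrelevant:
the curvature is constant).
The requested Gaussian curvature is K = -0.1667.

-0.1667


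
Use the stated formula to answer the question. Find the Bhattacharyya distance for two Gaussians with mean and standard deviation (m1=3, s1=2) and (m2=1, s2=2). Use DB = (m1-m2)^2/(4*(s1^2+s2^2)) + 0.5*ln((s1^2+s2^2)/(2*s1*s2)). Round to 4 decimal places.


Bhattacharyya distance between two Gaussians:
DB = (m1-m2)^2/(4*(s1^2+s2^2)) + (1/2)*ln((s1^2+s2^2)/(2*s1*s2)).
(m1-m2)^2 = (2)^2 = 4.
s1^2+s2^2 = 4 + 4 = 8.
term1 = 4/32 = 0.125.
term2 = 0.5*ln(8/8.0) = 0.0.
DB = 0.125 + 0.0 = 0.1250

0.1250


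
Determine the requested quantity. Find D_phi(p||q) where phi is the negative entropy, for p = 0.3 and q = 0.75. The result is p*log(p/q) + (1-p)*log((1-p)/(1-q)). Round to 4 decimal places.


Bregman divergence with negative entropy generator:
D = p*log(p/q) + (1-p)*log((1-p)/(1-q)).
p = 0.3, q = 0.75.
p*log(p/q) = 0.3*log(0.3/0.75) = -0.274887.
(1-p)*log((1-p)/(1-q)) = 0.7*log(0.7/0.25) = 0.720734.
D = -0.274887 + 0.720734 = 0.4458

0.4458


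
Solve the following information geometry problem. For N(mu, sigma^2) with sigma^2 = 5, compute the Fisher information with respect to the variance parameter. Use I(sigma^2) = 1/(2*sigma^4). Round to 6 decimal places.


Fisher information for variance: I(sigma^2) = 1/(2*sigma^4).
sigma^2 = 5, so sigma^4 = 25.
I = 1/(2*25) = 1/50 = 0.020000

0.020000


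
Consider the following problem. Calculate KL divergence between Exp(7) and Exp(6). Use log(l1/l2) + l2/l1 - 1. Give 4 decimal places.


KL divergence for exponential family:
KL = log(l1/l2) + l2/l1 - 1.
log(7/6) = 0.154151.
6/7 = 0.857143.
KL = 0.154151 + 0.857143 - 1 = 0.0113

0.0113


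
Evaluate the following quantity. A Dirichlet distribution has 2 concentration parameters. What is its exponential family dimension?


Exponential family dimension calculation:
Dirichlet with 2 components has 2 natural parameters.

2


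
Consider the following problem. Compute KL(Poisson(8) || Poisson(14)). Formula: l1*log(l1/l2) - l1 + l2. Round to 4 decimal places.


KL divergence for Poisson:
KL = l1*log(l1/l2) - l1 + l2.
l1 = 8, l2 = 14.
log(8/14) = -0.559616.
l1*log(l1/l2) = 8 * -0.559616 = -4.476926.
KL = -4.476926 - 8 + 14 = 1.5231

1.5231


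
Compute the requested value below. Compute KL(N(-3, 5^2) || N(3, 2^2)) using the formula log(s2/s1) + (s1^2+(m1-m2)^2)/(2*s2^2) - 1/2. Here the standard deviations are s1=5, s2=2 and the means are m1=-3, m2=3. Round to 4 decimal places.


KL divergence between normal distributions:
KL = log(s2/s1) + (s1^2 + (m1-m2)^2)/(2*s2^2) - 1/2.
log(2/5) = -0.916291.
(5^2 + (-3-3)^2)/(2*2^2) = (25 + 36)/8 = 7.625.
KL = -0.916291 + 7.625 - 0.5 = 6.2087

6.2087


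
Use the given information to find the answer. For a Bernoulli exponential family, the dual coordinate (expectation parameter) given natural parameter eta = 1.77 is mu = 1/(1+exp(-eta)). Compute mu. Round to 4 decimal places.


Dual coordinate (expectation parameter) for Bernoulli:
mu = 1/(1+exp(-eta)).
eta = 1.77.
exp(-eta) = exp(-1.77) = 0.170333.
mu = 1/(1+0.170333) = 0.8545

0.8545


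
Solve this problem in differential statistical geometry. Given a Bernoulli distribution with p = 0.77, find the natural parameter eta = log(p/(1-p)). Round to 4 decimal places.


Natural parameter for Bernoulli: eta = log(p/(1-p)).
p = 0.77, 1-p = 0.23.
p/(1-p) = 3.347826.
eta = log(3.347826) = 1.2083

1.2083


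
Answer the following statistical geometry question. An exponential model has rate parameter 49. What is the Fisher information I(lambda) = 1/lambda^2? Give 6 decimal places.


Fisher information for exponential: I(lambda) = 1/lambda^2.
lambda = 49, lambda^2 = 2401.
I = 1/2401 = 0.000416

0.000416


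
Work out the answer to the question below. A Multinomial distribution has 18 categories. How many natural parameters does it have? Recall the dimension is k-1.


Exponential family dimension calculation:
For Multinomial with k=18 categories, dim = k-1 = 17.

17


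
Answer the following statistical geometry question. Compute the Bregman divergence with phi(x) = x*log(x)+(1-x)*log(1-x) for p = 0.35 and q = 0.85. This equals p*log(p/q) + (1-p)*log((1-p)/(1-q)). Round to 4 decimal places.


Bregman divergence with negative entropy generator:
D = p*log(p/q) + (1-p)*log((1-p)/(1-q)).
p = 0.35, q = 0.85.
p*log(p/q) = 0.35*log(0.35/0.85) = -0.310556.
(1-p)*log((1-p)/(1-q)) = 0.65*log(0.65/0.15) = 0.953119.
D = -0.310556 + 0.953119 = 0.6426

0.6426


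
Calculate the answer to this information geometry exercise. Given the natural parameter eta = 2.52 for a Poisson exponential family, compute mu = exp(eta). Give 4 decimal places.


Expectation parameter for Poisson exponential family:
mu = exp(eta).
eta = 2.52.
mu = exp(2.52) = 12.4286

12.4286


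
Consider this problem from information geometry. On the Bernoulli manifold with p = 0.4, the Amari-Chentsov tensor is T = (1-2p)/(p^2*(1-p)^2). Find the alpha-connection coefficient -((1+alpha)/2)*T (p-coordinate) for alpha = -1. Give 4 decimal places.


Skewness (Amari-Chentsov) tensor: T = (1-2p)/(p^2*(1-p)^2).
p = 0.4, 1-2p = 0.2, p^2 = 0.16, (1-p)^2 = 0.36.
T = 0.2/(0.16 * 0.36) = 3.472222.
In the p-coordinate, Gamma^(alpha) = Gamma^(0) - (alpha/2)*T with Gamma^(0) = (1/2)*g'(p) = -T/2,
so Gamma^(alpha) = -((1+alpha)/2)*T.
alpha = -1, -(1+alpha)/2 = 0.0.
Gamma = 0.0 * 3.472222 = 0.0000

0.0000


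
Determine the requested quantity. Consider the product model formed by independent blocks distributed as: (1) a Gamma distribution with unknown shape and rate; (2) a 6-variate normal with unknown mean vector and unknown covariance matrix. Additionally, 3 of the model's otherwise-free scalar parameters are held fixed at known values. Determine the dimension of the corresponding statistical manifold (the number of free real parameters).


The dimension of a statistical manifold equals the number of free
(independent) real parameters of the model. For a product of independent
blocks the parameter counts add.
- Gamma (shape, rate): 2.
- 6-variate normal: 6 (mean) + 6*7/2 = 21 (symmetric covariance) = 27.
Total = 2 + 27 = 29.
3 parameter(s) fixed at known values: 29 - 3 = 26.
Dimension = 26

26


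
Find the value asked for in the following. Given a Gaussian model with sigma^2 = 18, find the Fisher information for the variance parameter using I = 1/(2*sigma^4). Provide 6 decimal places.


Fisher information for variance: I(sigma^2) = 1/(2*sigma^4).
sigma^2 = 18, so sigma^4 = 324.
I = 1/(2*324) = 1/648 = 0.001543

0.001543


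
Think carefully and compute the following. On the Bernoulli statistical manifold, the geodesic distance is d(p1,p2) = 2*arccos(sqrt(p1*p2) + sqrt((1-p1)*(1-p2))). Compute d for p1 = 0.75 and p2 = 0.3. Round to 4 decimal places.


Geodesic distance on Bernoulli manifold:
d(p1,p2) = 2*arccos(sqrt(p1*p2) + sqrt((1-p1)*(1-p2))).
sqrt(p1*p2) = sqrt(0.75*0.3) = 0.474342.
sqrt((1-p1)*(1-p2)) = sqrt(0.25*0.7) = 0.41833.
arg = 0.474342 + 0.41833 = 0.892672.
d = 2*arccos(0.892672) = 0.9351

0.9351


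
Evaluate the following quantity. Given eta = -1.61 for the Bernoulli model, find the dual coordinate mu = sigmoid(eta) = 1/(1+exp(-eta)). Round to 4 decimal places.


Dual coordinate (expectation parameter) for Bernoulli:
mu = 1/(1+exp(-eta)).
eta = -1.61.
exp(-eta) = exp(1.61) = 5.002811.
mu = 1/(1+5.002811) = 0.1666

0.1666


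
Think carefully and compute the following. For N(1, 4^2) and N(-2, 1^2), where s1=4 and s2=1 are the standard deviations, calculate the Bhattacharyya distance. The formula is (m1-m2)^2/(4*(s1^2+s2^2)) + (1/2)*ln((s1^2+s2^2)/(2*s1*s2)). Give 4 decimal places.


Bhattacharyya distance between two Gaussians:
DB = (m1-m2)^2/(4*(s1^2+s2^2)) + (1/2)*ln((s1^2+s2^2)/(2*s1*s2)).
(m1-m2)^2 = (3)^2 = 9.
s1^2+s2^2 = 16 + 1 = 17.
term1 = 9/68 = 0.132353.
term2 = 0.5*ln(17/8.0) = 0.376886.
DB = 0.132353 + 0.376886 = 0.5092

0.5092


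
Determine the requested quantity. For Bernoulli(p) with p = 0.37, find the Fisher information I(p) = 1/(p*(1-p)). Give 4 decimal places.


For Bernoulli(p), Fisher information is I(p) = 1/(p*(1-p)).
p = 0.37, 1-p = 0.63.
p*(1-p) = 0.2331.
I(p) = 1/0.2331 = 4.2900

4.2900


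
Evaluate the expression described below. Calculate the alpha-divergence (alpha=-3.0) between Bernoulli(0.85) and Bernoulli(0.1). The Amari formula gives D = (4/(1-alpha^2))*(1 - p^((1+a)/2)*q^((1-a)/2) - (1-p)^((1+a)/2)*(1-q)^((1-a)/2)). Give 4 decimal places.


Amari alpha-divergence:
D = (4/(1-alpha^2))*(1 - p^((1+a)/2)*q^((1-a)/2) - (1-p)^((1+a)/2)*(1-q)^((1-a)/2)).
alpha = -3.0, p = 0.85, q = 0.1.
e1 = (1+alpha)/2 = -1.0, e2 = (1-alpha)/2 = 2.0.
t1 = p^e1 * q^e2 = 0.85^-1.0 * 0.1^2.0 = 0.011765.
t2 = (1-p)^e1 * (1-q)^e2 = 0.15^-1.0 * 0.9^2.0 = 5.4.
4/(1-alpha^2) = -0.5.
D = -0.5*(1 - 0.011765 - 5.4) = 2.2059

2.2059


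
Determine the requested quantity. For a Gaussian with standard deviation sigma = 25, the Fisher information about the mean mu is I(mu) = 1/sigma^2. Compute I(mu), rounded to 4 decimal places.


The Fisher information for the mean of a normal distribution is I(mu) = 1/sigma^2.
sigma = 25, so sigma^2 = 625.
I(mu) = 1/625 = 0.0016

0.0016


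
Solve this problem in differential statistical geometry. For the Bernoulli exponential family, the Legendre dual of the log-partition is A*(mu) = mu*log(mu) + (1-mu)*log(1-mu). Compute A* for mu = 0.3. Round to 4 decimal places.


Legendre transform for Bernoulli:
A*(mu) = mu*log(mu) + (1-mu)*log(1-mu).
mu = 0.3, 1-mu = 0.7.
mu*log(mu) = 0.3*log(0.3) = -0.361192.
(1-mu)*log(1-mu) = 0.7*log(0.7) = -0.249672.
A* = -0.361192 + -0.249672 = -0.6109

-0.6109


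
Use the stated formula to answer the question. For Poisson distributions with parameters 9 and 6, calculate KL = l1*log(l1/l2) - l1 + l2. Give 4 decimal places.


KL divergence for Poisson:
KL = l1*log(l1/l2) - l1 + l2.
l1 = 9, l2 = 6.
log(9/6) = 0.405465.
l1*log(l1/l2) = 9 * 0.405465 = 3.649186.
KL = 3.649186 - 9 + 6 = 0.6492

0.6492


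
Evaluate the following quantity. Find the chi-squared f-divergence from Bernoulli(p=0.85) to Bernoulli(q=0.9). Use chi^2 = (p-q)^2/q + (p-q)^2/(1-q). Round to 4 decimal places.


Chi-squared divergence between Bernoulli distributions:
chi^2 = (p-q)^2/q + (p-q)^2/(1-q).
p = 0.85, q = 0.9, p-q = -0.05.
(p-q)^2 = 0.0025.
term1 = 0.0025/0.9 = 0.002778.
term2 = 0.0025/0.1 = 0.025.
chi^2 = 0.002778 + 0.025 = 0.0278

0.0278


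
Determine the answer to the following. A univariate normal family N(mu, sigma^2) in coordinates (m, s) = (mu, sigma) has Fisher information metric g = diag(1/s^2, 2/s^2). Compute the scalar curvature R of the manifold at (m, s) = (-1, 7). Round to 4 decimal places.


The metric has the form g = (A dm^2 + B ds^2)/s^2 with A = 1, B = 2.
Substitute u = sqrt(A/B)*m: g = B*(du^2 + ds^2)/s^2, i.e. B times the
Poincare upper half-plane metric, which has constant Gaussian curvature -1.
Scaling a 2D metric by a constant c divides the Gaussian curvature by c,
so K = -1/B = -1/(2) = -0.5000 everywhere (the point (m, s) = (-1, 7) is irrelevant:
the curvature is constant).
Scalar curvature in dimension 2: R = 2K = -2/(2) = -1.0000.

-1.0000


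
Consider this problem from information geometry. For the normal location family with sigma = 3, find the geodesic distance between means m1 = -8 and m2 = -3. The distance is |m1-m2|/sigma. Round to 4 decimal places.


On the fixed-variance normal subfamily, geodesic distance = |m1-m2|/sigma.
|-8 - -3| = 5.
sigma = 3.
d = 5/3 = 1.6667

1.6667


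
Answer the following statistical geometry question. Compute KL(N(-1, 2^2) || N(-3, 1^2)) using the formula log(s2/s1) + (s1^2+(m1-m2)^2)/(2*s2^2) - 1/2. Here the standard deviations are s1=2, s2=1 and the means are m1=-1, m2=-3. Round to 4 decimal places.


KL divergence between normal distributions:
KL = log(s2/s1) + (s1^2 + (m1-m2)^2)/(2*s2^2) - 1/2.
log(1/2) = -0.693147.
(2^2 + (-1--3)^2)/(2*1^2) = (4 + 4)/2 = 4.0.
KL = -0.693147 + 4.0 - 0.5 = 2.8069

2.8069


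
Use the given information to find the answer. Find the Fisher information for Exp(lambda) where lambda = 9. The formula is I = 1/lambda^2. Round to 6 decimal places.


Fisher information for exponential: I(lambda) = 1/lambda^2.
lambda = 9, lambda^2 = 81.
I = 1/81 = 0.012346

0.012346


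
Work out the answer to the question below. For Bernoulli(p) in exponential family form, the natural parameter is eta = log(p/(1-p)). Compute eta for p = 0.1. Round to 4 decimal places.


Natural parameter for Bernoulli: eta = log(p/(1-p)).
p = 0.1, 1-p = 0.9.
p/(1-p) = 0.111111.
eta = log(0.111111) = -2.1972

-2.1972


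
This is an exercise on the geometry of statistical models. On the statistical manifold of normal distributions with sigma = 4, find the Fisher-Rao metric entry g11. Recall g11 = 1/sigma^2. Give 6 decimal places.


For the 2-parameter normal family, the Fisher metric has:
  g11 = 1/sigma^2, g22 = 2/sigma^2.
sigma = 4, sigma^2 = 16.
g11 = 0.062500

0.062500


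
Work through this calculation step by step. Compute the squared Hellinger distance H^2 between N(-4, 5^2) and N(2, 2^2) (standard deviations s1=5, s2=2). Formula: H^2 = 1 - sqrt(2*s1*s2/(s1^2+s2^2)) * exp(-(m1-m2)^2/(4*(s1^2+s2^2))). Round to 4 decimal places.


Squared Hellinger distance for Gaussians:
H^2 = 1 - sqrt(2*s1*s2/(s1^2+s2^2)) * exp(-(m1-m2)^2/(4*(s1^2+s2^2))).
s1^2 = 25, s2^2 = 4, s1^2+s2^2 = 29.
sqrt(2*5*2/(29)) = 0.830455.
(m1-m2)^2 = (-6)^2 = 36.
exp(-36/(4*29)) = exp(-0.310345) = 0.733194.
H^2 = 1 - 0.830455*0.733194 = 0.3911

0.3911


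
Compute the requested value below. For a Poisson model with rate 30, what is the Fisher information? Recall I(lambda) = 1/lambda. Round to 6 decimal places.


Fisher information for Poisson: I(lambda) = 1/lambda.
lambda = 30.
I(lambda) = 1/30 = 0.033333

0.033333


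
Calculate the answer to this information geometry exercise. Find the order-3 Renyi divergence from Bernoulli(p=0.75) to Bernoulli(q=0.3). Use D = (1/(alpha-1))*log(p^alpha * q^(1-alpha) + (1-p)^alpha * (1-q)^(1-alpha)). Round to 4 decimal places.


Renyi divergence of order alpha between Bernoulli distributions:
D = (1/(alpha-1))*log(p^alpha * q^(1-alpha) + (1-p)^alpha * (1-q)^(1-alpha)).
alpha = 3, p = 0.75, q = 0.3.
p^alpha * q^(1-alpha) = 0.75^3 * 0.3^-2 = 4.6875.
(1-p)^alpha * (1-q)^(1-alpha) = 0.25^3 * 0.7^-2 = 0.031888.
sum = 4.6875 + 0.031888 = 4.719388.
D = (1/2)*log(4.719388) = 0.7758

0.7758


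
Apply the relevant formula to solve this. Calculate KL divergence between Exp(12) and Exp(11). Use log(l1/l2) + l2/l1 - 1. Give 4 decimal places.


KL divergence for exponential family:
KL = log(l1/l2) + l2/l1 - 1.
log(12/11) = 0.087011.
11/12 = 0.916667.
KL = 0.087011 + 0.916667 - 1 = 0.0037

0.0037


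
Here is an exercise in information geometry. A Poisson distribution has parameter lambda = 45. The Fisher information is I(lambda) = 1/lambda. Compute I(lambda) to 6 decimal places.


Fisher information for Poisson: I(lambda) = 1/lambda.
lambda = 45.
I(lambda) = 1/45 = 0.022222

0.022222


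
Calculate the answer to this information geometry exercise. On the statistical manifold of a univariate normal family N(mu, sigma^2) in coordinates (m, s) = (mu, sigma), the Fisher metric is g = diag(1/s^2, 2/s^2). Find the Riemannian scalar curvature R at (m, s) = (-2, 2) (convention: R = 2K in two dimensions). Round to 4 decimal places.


The metric has the form g = (A dm^2 + B ds^2)/s^2 with A = 1, B = 2.
Substitute u = sqrt(A/B)*m: g = B*(du^2 + ds^2)/s^2, i.e. B times the
Poincare upper half-plane metric, which has constant Gaussian curvature -1.
Scaling a 2D metric by a constant c divides the Gaussian curvature by c,
so K = -1/B = -1/(2) = -0.5000 everywhere (the point (m, s) = (-2, 2) is irrelevant:
the curvature is constant).
Scalar curvature in dimension 2: R = 2K = -2/(2) = -1.0000.

-1.0000


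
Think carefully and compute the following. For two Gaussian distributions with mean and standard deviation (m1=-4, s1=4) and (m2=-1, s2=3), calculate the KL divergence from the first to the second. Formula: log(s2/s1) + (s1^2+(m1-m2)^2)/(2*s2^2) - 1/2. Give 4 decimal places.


KL divergence between normal distributions:
KL = log(s2/s1) + (s1^2 + (m1-m2)^2)/(2*s2^2) - 1/2.
log(3/4) = -0.287682.
(4^2 + (-4--1)^2)/(2*3^2) = (16 + 9)/18 = 1.388889.
KL = -0.287682 + 1.388889 - 0.5 = 0.6012

0.6012


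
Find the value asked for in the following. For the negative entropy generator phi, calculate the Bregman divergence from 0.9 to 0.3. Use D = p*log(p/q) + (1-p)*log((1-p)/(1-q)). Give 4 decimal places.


Bregman divergence with negative entropy generator:
D = p*log(p/q) + (1-p)*log((1-p)/(1-q)).
p = 0.9, q = 0.3.
p*log(p/q) = 0.9*log(0.9/0.3) = 0.988751.
(1-p)*log((1-p)/(1-q)) = 0.1*log(0.1/0.7) = -0.194591.
D = 0.988751 + -0.194591 = 0.7942

0.7942


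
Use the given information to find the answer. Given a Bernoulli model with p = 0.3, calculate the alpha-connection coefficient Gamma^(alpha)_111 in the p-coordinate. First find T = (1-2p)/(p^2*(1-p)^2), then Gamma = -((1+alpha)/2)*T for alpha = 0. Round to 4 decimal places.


Skewness (Amari-Chentsov) tensor: T = (1-2p)/(p^2*(1-p)^2).
p = 0.3, 1-2p = 0.4, p^2 = 0.09, (1-p)^2 = 0.49.
T = 0.4/(0.09 * 0.49) = 9.070295.
In the p-coordinate, Gamma^(alpha) = Gamma^(0) - (alpha/2)*T with Gamma^(0) = (1/2)*g'(p) = -T/2,
so Gamma^(alpha) = -((1+alpha)/2)*T.
alpha = 0, -(1+alpha)/2 = -0.5.
Gamma = -0.5 * 9.070295 = -4.5351

-4.5351


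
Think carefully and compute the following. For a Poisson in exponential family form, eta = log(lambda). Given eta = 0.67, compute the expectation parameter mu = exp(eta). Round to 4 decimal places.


Expectation parameter for Poisson exponential family:
mu = exp(eta).
eta = 0.67.
mu = exp(0.67) = 1.9542

1.9542


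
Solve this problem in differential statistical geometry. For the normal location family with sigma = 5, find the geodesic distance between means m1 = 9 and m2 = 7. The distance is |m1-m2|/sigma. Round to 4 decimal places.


On the fixed-variance normal subfamily, geodesic distance = |m1-m2|/sigma.
|9 - 7| = 2.
sigma = 5.
d = 2/5 = 0.4000

0.4000


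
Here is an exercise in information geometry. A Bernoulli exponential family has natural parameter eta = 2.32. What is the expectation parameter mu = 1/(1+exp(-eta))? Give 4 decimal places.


Dual coordinate (expectation parameter) for Bernoulli:
mu = 1/(1+exp(-eta)).
eta = 2.32.
exp(-eta) = exp(-2.32) = 0.098274.
mu = 1/(1+0.098274) = 0.9105

0.9105


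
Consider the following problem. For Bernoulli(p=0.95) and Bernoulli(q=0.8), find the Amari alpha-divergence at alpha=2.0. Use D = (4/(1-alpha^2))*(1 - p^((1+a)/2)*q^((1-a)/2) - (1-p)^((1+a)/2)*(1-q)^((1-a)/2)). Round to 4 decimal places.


Amari alpha-divergence:
D = (4/(1-alpha^2))*(1 - p^((1+a)/2)*q^((1-a)/2) - (1-p)^((1+a)/2)*(1-q)^((1-a)/2)).
alpha = 2.0, p = 0.95, q = 0.8.
e1 = (1+alpha)/2 = 1.5, e2 = (1-alpha)/2 = -0.5.
t1 = p^e1 * q^e2 = 0.95^1.5 * 0.8^-0.5 = 1.035238.
t2 = (1-p)^e1 * (1-q)^e2 = 0.05^1.5 * 0.2^-0.5 = 0.025.
4/(1-alpha^2) = -1.333333.
D = -1.333333*(1 - 1.035238 - 0.025) = 0.0803

0.0803


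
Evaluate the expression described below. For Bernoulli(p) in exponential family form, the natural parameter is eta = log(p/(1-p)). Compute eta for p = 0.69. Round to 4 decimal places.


Natural parameter for Bernoulli: eta = log(p/(1-p)).
p = 0.69, 1-p = 0.31.
p/(1-p) = 2.225806.
eta = log(2.225806) = 0.8001

0.8001


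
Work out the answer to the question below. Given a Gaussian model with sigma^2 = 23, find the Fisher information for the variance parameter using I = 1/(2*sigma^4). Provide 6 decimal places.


Fisher information for variance: I(sigma^2) = 1/(2*sigma^4).
sigma^2 = 23, so sigma^4 = 529.
I = 1/(2*529) = 1/1058 = 0.000945

0.000945


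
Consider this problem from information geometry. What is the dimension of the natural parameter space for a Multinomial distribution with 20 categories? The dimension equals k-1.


Exponential family dimension calculation:
For Multinomial with k=20 categories, dim = k-1 = 19.

19


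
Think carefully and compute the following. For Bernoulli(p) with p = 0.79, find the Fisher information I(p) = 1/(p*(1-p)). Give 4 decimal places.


For Bernoulli(p), Fisher information is I(p) = 1/(p*(1-p)).
p = 0.79, 1-p = 0.21.
p*(1-p) = 0.1659.
I(p) = 1/0.1659 = 6.0277

6.0277


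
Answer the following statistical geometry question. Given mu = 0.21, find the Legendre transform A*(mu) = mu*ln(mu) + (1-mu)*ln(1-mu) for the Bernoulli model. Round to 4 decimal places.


Legendre transform for Bernoulli:
A*(mu) = mu*log(mu) + (1-mu)*log(1-mu).
mu = 0.21, 1-mu = 0.79.
mu*log(mu) = 0.21*log(0.21) = -0.327736.
(1-mu)*log(1-mu) = 0.79*log(0.79) = -0.186221.
A* = -0.327736 + -0.186221 = -0.5140

-0.5140


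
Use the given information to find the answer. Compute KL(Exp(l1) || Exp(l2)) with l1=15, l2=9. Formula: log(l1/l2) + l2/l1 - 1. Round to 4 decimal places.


KL divergence for exponential family:
KL = log(l1/l2) + l2/l1 - 1.
log(15/9) = 0.510826.
9/15 = 0.6.
KL = 0.510826 + 0.6 - 1 = 0.1108

0.1108


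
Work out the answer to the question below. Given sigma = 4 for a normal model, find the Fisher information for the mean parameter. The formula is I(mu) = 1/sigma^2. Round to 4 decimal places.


The Fisher information for the mean of a normal distribution is I(mu) = 1/sigma^2.
sigma = 4, so sigma^2 = 16.
I(mu) = 1/16 = 0.0625

0.0625


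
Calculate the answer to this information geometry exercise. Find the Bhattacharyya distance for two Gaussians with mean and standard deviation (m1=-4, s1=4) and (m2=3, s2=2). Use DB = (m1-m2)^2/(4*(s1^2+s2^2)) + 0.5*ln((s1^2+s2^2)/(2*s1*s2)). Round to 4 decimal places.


Bhattacharyya distance between two Gaussians:
DB = (m1-m2)^2/(4*(s1^2+s2^2)) + (1/2)*ln((s1^2+s2^2)/(2*s1*s2)).
(m1-m2)^2 = (-7)^2 = 49.
s1^2+s2^2 = 16 + 4 = 20.
term1 = 49/80 = 0.6125.
term2 = 0.5*ln(20/16.0) = 0.111572.
DB = 0.6125 + 0.111572 = 0.7241

0.7241


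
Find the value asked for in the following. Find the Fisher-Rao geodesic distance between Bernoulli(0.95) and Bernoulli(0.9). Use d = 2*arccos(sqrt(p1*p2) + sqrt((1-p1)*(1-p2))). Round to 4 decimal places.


Geodesic distance on Bernoulli manifold:
d(p1,p2) = 2*arccos(sqrt(p1*p2) + sqrt((1-p1)*(1-p2))).
sqrt(p1*p2) = sqrt(0.95*0.9) = 0.924662.
sqrt((1-p1)*(1-p2)) = sqrt(0.05*0.1) = 0.070711.
arg = 0.924662 + 0.070711 = 0.995373.
d = 2*arccos(0.995373) = 0.1925

0.1925


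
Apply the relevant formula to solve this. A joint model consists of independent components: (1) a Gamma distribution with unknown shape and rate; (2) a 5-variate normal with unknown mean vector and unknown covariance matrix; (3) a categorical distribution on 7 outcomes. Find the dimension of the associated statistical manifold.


The dimension of a statistical manifold equals the number of free
(independent) real parameters of the model. For a product of independent
blocks the parameter counts add.
- Gamma (shape, rate): 2.
- 5-variate normal: 5 (mean) + 5*6/2 = 15 (symmetric covariance) = 20.
- categorical on 7 outcomes (probabilities sum to 1): 7-1 = 6.
Total = 2 + 20 + 6 = 28.
Dimension = 28

28


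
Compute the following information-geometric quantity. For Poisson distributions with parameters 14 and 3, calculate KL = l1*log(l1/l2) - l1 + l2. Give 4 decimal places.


KL divergence for Poisson:
KL = l1*log(l1/l2) - l1 + l2.
l1 = 14, l2 = 3.
log(14/3) = 1.540445.
l1*log(l1/l2) = 14 * 1.540445 = 21.566231.
KL = 21.566231 - 14 + 3 = 10.5662

10.5662


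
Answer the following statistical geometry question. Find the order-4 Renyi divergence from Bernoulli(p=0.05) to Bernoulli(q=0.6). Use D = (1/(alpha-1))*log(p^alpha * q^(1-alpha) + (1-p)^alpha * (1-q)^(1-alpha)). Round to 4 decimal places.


Renyi divergence of order alpha between Bernoulli distributions:
D = (1/(alpha-1))*log(p^alpha * q^(1-alpha) + (1-p)^alpha * (1-q)^(1-alpha)).
alpha = 4, p = 0.05, q = 0.6.
p^alpha * q^(1-alpha) = 0.05^4 * 0.6^-3 = 2.9e-05.
(1-p)^alpha * (1-q)^(1-alpha) = 0.95^4 * 0.4^-3 = 12.72666.
sum = 2.9e-05 + 12.72666 = 12.726689.
D = (1/3)*log(12.726689) = 0.8479

0.8479


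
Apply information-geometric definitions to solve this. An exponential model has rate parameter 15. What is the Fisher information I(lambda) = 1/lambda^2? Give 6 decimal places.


Fisher information for exponential: I(lambda) = 1/lambda^2.
lambda = 15, lambda^2 = 225.
I = 1/225 = 0.004444

0.004444


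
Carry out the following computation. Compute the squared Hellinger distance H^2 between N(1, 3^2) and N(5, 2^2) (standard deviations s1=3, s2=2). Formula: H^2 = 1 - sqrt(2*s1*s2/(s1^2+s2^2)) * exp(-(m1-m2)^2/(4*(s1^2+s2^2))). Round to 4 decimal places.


Squared Hellinger distance for Gaussians:
H^2 = 1 - sqrt(2*s1*s2/(s1^2+s2^2)) * exp(-(m1-m2)^2/(4*(s1^2+s2^2))).
s1^2 = 9, s2^2 = 4, s1^2+s2^2 = 13.
sqrt(2*3*2/(13)) = 0.960769.
(m1-m2)^2 = (-4)^2 = 16.
exp(-16/(4*13)) = exp(-0.307692) = 0.735141.
H^2 = 1 - 0.960769*0.735141 = 0.2937

0.2937


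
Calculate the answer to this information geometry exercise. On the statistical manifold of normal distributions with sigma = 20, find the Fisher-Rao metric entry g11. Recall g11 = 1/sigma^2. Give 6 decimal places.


For the 2-parameter normal family, the Fisher metric has:
  g11 = 1/sigma^2, g22 = 2/sigma^2.
sigma = 20, sigma^2 = 400.
g11 = 0.002500

0.002500


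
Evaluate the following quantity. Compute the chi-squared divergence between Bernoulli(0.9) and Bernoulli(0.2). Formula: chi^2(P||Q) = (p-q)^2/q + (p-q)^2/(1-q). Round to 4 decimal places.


Chi-squared divergence between Bernoulli distributions:
chi^2 = (p-q)^2/q + (p-q)^2/(1-q).
p = 0.9, q = 0.2, p-q = 0.7.
(p-q)^2 = 0.49.
term1 = 0.49/0.2 = 2.45.
term2 = 0.49/0.8 = 0.6125.
chi^2 = 2.45 + 0.6125 = 3.0625

3.0625
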